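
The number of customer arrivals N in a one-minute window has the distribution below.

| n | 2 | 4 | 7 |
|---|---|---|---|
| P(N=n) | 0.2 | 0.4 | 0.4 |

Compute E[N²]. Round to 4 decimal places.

26.8000

E[N²] = (2)²(0.2) + (4)²(0.4) + (7)²(0.4) = 26.8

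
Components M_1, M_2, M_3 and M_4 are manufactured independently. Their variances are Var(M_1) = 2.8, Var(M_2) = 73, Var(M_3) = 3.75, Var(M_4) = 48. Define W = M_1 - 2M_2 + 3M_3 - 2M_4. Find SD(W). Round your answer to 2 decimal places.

By independence, Var(W) = (1)²Var(M_1) + (-2)²Var(M_2) + (3)²Var(M_3) + (-2)²Var(M_4)
= (1)²·2.8 + (-2)²·73 + (3)²·3.75 + (-2)²·48 = 520.55
SD(W) = √520.55 ≈ 22.82

22.82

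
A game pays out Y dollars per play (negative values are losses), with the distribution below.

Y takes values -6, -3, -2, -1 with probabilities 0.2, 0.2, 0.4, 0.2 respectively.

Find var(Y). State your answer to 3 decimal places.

2.960

E[Y] = (-6)(0.2) + (-3)(0.2) + (-2)(0.4) + (-1)(0.2) = -2.8
E[Y²] = (-6)²(0.2) + (-3)²(0.2) + (-2)²(0.4) + (-1)²(0.2) = 10.8
var(Y) = E[Y²] − (E[Y])² = 10.8 − (-2.8)² = 2.96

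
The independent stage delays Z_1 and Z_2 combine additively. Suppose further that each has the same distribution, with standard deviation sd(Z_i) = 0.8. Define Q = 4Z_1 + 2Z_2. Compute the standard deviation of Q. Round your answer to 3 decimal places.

3.578

Var(Z_i) = (0.8)² = 0.64
By independence, Var(Q) = (4)²Var(Z_1) + (2)²Var(Z_2)
= (4)²·0.64 + (2)²·0.64 = 12.8
sd(Q) = √12.8 ≈ 3.578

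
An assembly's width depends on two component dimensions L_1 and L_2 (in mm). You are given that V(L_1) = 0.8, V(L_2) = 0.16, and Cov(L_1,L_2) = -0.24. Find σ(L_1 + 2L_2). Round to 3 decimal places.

V(L_1 + 2L_2) = (1)²·V(L_1) + (2)²·V(L_2) + 2·(1)·(2)·Cov(L_1,L_2)
= 1·0.8 + 4·0.16 + 4·-0.24 = 0.48
σ(L_1 + 2L_2) = √0.48 ≈ 0.693

0.693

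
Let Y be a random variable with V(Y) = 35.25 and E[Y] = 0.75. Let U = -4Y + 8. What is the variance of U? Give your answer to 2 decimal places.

564.00

V(-4Y + 8) = (-4)²·V(Y) = 16·35.25 = 564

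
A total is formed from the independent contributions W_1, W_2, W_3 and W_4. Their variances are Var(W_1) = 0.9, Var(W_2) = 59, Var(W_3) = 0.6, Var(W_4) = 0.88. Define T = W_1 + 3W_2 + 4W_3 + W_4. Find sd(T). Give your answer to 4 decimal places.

By independence, Var(T) = (1)²Var(W_1) + (3)²Var(W_2) + (4)²Var(W_3) + (1)²Var(W_4)
= (1)²·0.9 + (3)²·59 + (4)²·0.6 + (1)²·0.88 = 542.38
sd(T) = √542.38 ≈ 23.2891

23.2891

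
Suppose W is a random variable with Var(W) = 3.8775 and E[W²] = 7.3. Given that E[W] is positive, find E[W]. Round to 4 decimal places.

1.8500

(E[W])² = E[W²] − Var(W) = 7.3 − 3.8775 = 3.4225
E[W] = √3.4225 = 1.85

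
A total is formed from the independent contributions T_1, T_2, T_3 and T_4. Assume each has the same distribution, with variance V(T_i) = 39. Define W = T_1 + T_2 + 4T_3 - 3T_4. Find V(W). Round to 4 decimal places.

By independence, V(W) = (1)²V(T_1) + (1)²V(T_2) + (4)²V(T_3) + (-3)²V(T_4)
= (1)²·39 + (1)²·39 + (4)²·39 + (-3)²·39 = 1053

1053.0000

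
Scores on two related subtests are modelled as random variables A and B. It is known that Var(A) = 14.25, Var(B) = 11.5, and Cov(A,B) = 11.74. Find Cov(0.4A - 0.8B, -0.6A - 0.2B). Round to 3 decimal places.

3.116

Cov(0.4A - 0.8B, -0.6A - 0.2B) = (0.4)(-0.6)Var(A) + (-0.8)(-0.2)Var(B) + [(0.4)(-0.2) + (-0.8)(-0.6)]Cov(A,B)
= -0.24·14.25 + 0.16·11.5 + 0.4·11.74 = 3.116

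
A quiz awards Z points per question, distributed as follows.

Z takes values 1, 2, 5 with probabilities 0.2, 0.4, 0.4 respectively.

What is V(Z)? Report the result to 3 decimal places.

E[Z] = (1)(0.2) + (2)(0.4) + (5)(0.4) = 3
E[Z²] = (1)²(0.2) + (2)²(0.4) + (5)²(0.4) = 11.8
V(Z) = E[Z²] − (E[Z])² = 11.8 − (3)² = 2.8

2.800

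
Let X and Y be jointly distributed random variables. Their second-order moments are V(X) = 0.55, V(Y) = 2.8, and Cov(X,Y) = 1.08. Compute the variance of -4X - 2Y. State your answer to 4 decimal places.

37.2800

V(-4X - 2Y) = (-4)²·V(X) + (-2)²·V(Y) + 2·(-4)·(-2)·Cov(X,Y)
= 16·0.55 + 4·2.8 + 16·1.08 = 37.28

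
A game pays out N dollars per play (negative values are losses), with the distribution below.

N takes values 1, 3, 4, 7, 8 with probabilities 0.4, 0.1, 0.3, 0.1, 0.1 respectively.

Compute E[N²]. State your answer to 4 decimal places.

E[N²] = (1)²(0.4) + (3)²(0.1) + (4)²(0.3) + (7)²(0.1) + (8)²(0.1) = 17.4

17.4000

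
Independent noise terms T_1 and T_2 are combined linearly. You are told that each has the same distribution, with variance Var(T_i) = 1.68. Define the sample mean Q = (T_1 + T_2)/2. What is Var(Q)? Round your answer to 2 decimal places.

0.84

By independence, Var(Q) = (0.5)²Var(T_1) + (0.5)²Var(T_2)
= (0.5)²·1.68 + (0.5)²·1.68 = 0.84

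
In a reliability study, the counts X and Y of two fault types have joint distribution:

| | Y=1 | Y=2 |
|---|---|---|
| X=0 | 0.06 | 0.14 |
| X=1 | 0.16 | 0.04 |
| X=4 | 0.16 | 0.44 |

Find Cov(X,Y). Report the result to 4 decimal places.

E[X] = 2.6,  E[Y] = 1.62
E[XY] = 4.4
Cov(X,Y) = E[XY] − E[X]E[Y] = 4.4 − (2.6)(1.62) = 0.188

0.1880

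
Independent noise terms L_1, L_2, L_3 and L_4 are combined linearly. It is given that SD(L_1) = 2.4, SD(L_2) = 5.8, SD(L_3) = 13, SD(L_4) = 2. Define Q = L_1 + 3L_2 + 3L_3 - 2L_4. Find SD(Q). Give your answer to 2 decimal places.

V(L_1) = 5.76, V(L_2) = 33.64, V(L_3) = 169, V(L_4) = 4
By independence, V(Q) = (1)²V(L_1) + (3)²V(L_2) + (3)²V(L_3) + (-2)²V(L_4)
= (1)²·5.76 + (3)²·33.64 + (3)²·169 + (-2)²·4 = 1845.52
SD(Q) = √1845.52 ≈ 42.96

42.96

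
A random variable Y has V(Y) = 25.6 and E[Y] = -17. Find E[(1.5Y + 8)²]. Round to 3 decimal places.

E[1.5Y + 8] = 1.5·-17 + 8 = -17.5
V(1.5Y + 8) = (1.5)²·25.6 = 57.6
E[(1.5Y + 8)²] = V((1.5Y + 8)) + (E[(1.5Y + 8)])² = 57.6 + (-17.5)² = 363.85

363.850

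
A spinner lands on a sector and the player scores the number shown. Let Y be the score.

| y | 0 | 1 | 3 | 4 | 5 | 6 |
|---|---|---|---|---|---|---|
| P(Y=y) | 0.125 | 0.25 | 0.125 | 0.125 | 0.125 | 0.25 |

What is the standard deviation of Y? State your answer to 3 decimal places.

E[Y] = (0)(0.125) + (1)(0.25) + (3)(0.125) + (4)(0.125) + (5)(0.125) + (6)(0.25) = 3.25
E[Y²] = (0)²(0.125) + (1)²(0.25) + (3)²(0.125) + (4)²(0.125) + (5)²(0.125) + (6)²(0.25) = 15.5
Var(Y) = E[Y²] − (E[Y])² = 15.5 − (3.25)² = 4.9375
σ(Y) = √4.9375 ≈ 2.222

2.222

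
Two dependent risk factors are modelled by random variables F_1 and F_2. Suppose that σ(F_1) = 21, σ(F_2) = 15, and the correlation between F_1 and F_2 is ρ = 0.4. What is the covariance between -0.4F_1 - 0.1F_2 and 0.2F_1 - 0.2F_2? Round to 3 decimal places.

-23.220

Var(F_1) = (21)² = 441;  Var(F_2) = (15)² = 225
Cov(F_1,F_2) = ρ·σ(F_1)·σ(F_2) = 0.4·21·15 = 126
Cov(-0.4F_1 - 0.1F_2, 0.2F_1 - 0.2F_2) = (-0.4)(0.2)Var(F_1) + (-0.1)(-0.2)Var(F_2) + [(-0.4)(-0.2) + (-0.1)(0.2)]Cov(F_1,F_2)
= -0.08·441 + 0.02·225 + 0.06·126 = -23.22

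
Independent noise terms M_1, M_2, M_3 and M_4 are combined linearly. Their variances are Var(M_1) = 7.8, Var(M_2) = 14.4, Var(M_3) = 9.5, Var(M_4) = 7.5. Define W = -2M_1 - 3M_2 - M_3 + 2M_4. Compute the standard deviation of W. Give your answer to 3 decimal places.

By independence, Var(W) = (-2)²Var(M_1) + (-3)²Var(M_2) + (-1)²Var(M_3) + (2)²Var(M_4)
= (-2)²·7.8 + (-3)²·14.4 + (-1)²·9.5 + (2)²·7.5 = 200.3
SD(W) = √200.3 ≈ 14.153

14.153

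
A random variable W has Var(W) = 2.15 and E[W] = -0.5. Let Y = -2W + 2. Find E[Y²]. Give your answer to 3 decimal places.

17.600

E[-2W + 2] = -2·-0.5 + 2 = 3
Var(-2W + 2) = (-2)²·2.15 = 8.6
E[Y²] = Var(Y) + (E[Y])² = 8.6 + (3)² = 17.6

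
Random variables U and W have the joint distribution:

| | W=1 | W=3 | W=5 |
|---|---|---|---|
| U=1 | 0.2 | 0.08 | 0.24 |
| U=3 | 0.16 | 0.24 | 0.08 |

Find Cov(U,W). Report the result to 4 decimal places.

E[U] = 1.96,  E[W] = 2.92
E[UW] = 5.48
Cov(U,W) = E[UW] − E[U]E[W] = 5.48 − (1.96)(2.92) = -0.2432

-0.2432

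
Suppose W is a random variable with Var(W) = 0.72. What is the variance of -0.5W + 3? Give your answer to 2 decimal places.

0.18

Var(-0.5W + 3) = (-0.5)²·Var(W) = 0.25·0.72 = 0.18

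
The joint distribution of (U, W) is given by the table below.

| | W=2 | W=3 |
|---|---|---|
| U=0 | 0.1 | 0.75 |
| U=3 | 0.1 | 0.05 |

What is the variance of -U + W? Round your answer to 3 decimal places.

E[U] = 0.45,  E[W] = 2.8,  E[UW] = 1.05
Var(U) = 1.35 − (0.45)² = 1.1475;  Var(W) = 8 − (2.8)² = 0.16
Cov(U,W) = 1.05 − (0.45)(2.8) = -0.21
Var(-U + W) = (-1)²·1.1475 + (1)²·0.16 + 2·(-1)·(1)·-0.21 = 1.7275

1.728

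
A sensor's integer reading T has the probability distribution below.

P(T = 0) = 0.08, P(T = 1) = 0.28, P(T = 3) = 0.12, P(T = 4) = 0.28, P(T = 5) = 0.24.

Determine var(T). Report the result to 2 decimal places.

3.08

E[T] = (0)(0.08) + (1)(0.28) + (3)(0.12) + (4)(0.28) + (5)(0.24) = 2.96
E[T²] = (0)²(0.08) + (1)²(0.28) + (3)²(0.12) + (4)²(0.28) + (5)²(0.24) = 11.84
var(T) = E[T²] − (E[T])² = 11.84 − (2.96)² = 3.0784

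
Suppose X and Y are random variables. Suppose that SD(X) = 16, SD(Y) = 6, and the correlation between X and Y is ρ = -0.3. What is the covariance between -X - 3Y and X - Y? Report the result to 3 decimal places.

Var(X) = (16)² = 256;  Var(Y) = (6)² = 36
cov(X,Y) = ρ·SD(X)·SD(Y) = -0.3·16·6 = -28.8
cov(-X - 3Y, X - Y) = (-1)(1)Var(X) + (-3)(-1)Var(Y) + [(-1)(-1) + (-3)(1)]cov(X,Y)
= -1·256 + 3·36 + -2·-28.8 = -90.4

-90.400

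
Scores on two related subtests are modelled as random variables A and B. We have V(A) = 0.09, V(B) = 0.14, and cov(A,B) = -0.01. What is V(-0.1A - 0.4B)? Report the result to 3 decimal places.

0.023

V(-0.1A - 0.4B) = (-0.1)²·V(A) + (-0.4)²·V(B) + 2·(-0.1)·(-0.4)·cov(A,B)
= 0.01·0.09 + 0.16·0.14 + 0.08·-0.01 = 0.0225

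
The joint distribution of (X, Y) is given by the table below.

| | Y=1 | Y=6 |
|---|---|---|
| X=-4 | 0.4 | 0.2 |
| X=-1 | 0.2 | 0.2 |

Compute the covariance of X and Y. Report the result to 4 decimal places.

E[X] = -2.8,  E[Y] = 3
E[XY] = -7.8
Cov(X,Y) = E[XY] − E[X]E[Y] = -7.8 − (-2.8)(3) = 0.6

0.6000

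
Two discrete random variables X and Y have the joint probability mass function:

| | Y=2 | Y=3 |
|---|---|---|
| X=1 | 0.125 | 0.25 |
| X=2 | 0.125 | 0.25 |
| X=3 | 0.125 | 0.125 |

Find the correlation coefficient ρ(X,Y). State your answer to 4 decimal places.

E[X] = 1.875,  E[Y] = 2.625
E[XY] = 4.875
Cov(X,Y) = E[XY] − E[X]E[Y] = 4.875 − (1.875)(2.625) = -0.046875
V(X) = 0.609375,  V(Y) = 0.234375
ρ = -0.046875 / √(0.609375·0.234375) ≈ -0.1240

-0.1240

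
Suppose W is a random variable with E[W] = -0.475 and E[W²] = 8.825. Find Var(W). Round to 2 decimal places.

8.60

Var(W) = 8.825 − (-0.475)² = 8.599375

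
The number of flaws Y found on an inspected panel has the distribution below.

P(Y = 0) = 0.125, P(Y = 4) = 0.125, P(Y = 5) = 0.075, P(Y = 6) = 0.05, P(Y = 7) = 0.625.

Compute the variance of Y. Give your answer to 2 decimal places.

E[Y] = (0)(0.125) + (4)(0.125) + (5)(0.075) + (6)(0.05) + (7)(0.625) = 5.55
E[Y²] = (0)²(0.125) + (4)²(0.125) + (5)²(0.075) + (6)²(0.05) + (7)²(0.625) = 36.3
var(Y) = E[Y²] − (E[Y])² = 36.3 − (5.55)² = 5.4975

5.50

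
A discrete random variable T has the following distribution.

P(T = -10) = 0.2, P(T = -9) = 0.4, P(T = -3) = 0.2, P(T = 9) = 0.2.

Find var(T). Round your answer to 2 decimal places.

51.04

E[T] = (-10)(0.2) + (-9)(0.4) + (-3)(0.2) + (9)(0.2) = -4.4
E[T²] = (-10)²(0.2) + (-9)²(0.4) + (-3)²(0.2) + (9)²(0.2) = 70.4
var(T) = E[T²] − (E[T])² = 70.4 − (-4.4)² = 51.04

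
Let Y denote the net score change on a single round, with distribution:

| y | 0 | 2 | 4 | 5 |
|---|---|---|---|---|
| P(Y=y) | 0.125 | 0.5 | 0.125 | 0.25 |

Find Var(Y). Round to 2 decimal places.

2.69

E[Y] = (0)(0.125) + (2)(0.5) + (4)(0.125) + (5)(0.25) = 2.75
E[Y²] = (0)²(0.125) + (2)²(0.5) + (4)²(0.125) + (5)²(0.25) = 10.25
Var(Y) = E[Y²] − (E[Y])² = 10.25 − (2.75)² = 2.6875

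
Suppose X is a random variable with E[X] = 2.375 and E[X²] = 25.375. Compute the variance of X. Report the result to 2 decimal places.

19.73

var(X) = 25.375 − (2.375)² = 19.734375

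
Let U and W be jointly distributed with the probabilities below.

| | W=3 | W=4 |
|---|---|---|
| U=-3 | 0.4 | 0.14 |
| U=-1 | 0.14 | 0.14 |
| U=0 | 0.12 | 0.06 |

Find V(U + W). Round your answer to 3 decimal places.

E[U] = -1.9,  E[W] = 3.34,  E[UW] = -6.26
V(U) = 5.14 − (-1.9)² = 1.53;  V(W) = 11.38 − (3.34)² = 0.2244
cov(U,W) = -6.26 − (-1.9)(3.34) = 0.086
V(U + W) = (1)²·1.53 + (1)²·0.2244 + 2·(1)·(1)·0.086 = 1.9264

1.926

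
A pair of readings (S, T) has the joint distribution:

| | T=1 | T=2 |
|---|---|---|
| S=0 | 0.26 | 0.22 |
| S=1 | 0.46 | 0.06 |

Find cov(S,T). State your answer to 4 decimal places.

-0.0856

E[S] = 0.52,  E[T] = 1.28
E[ST] = 0.58
cov(S,T) = E[ST] − E[S]E[T] = 0.58 − (0.52)(1.28) = -0.0856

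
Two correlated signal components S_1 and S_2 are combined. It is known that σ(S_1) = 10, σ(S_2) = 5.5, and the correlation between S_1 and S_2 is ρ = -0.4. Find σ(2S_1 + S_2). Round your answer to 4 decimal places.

18.5000

var(S_1) = (10)² = 100;  var(S_2) = (5.5)² = 30.25
Cov(S_1,S_2) = ρ·σ(S_1)·σ(S_2) = -0.4·10·5.5 = -22
var(2S_1 + S_2) = (2)²·var(S_1) + (1)²·var(S_2) + 2·(2)·(1)·Cov(S_1,S_2)
= 4·100 + 1·30.25 + 4·-22 = 342.25
σ(2S_1 + S_2) = √342.25 ≈ 18.5000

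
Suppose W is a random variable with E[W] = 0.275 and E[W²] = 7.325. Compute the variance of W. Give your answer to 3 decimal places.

Var(W) = 7.325 − (0.275)² = 7.249375

7.249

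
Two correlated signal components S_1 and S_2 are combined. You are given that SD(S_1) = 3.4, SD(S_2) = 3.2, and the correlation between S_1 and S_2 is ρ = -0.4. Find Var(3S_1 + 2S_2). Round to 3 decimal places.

Var(S_1) = (3.4)² = 11.56;  Var(S_2) = (3.2)² = 10.24
Cov(S_1,S_2) = ρ·SD(S_1)·SD(S_2) = -0.4·3.4·3.2 = -4.352
Var(3S_1 + 2S_2) = (3)²·Var(S_1) + (2)²·Var(S_2) + 2·(3)·(2)·Cov(S_1,S_2)
= 9·11.56 + 4·10.24 + 12·-4.352 = 92.776

92.776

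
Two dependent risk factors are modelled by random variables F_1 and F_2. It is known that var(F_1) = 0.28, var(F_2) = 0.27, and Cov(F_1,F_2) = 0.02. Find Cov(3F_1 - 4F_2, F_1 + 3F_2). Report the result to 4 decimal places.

Cov(3F_1 - 4F_2, F_1 + 3F_2) = (3)(1)var(F_1) + (-4)(3)var(F_2) + [(3)(3) + (-4)(1)]Cov(F_1,F_2)
= 3·0.28 + -12·0.27 + 5·0.02 = -2.3

-2.3000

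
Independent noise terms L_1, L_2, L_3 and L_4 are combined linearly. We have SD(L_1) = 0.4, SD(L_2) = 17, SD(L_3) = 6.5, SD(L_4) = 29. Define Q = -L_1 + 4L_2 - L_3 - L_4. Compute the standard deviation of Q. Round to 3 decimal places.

Var(L_1) = 0.16, Var(L_2) = 289, Var(L_3) = 42.25, Var(L_4) = 841
By independence, Var(Q) = (-1)²Var(L_1) + (4)²Var(L_2) + (-1)²Var(L_3) + (-1)²Var(L_4)
= (-1)²·0.16 + (4)²·289 + (-1)²·42.25 + (-1)²·841 = 5507.41
SD(Q) = √5507.41 ≈ 74.212

74.212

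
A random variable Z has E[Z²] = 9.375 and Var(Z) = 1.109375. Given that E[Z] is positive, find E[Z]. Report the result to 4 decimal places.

2.8750

(E[Z])² = E[Z²] − Var(Z) = 9.375 − 1.109375 = 8.265625
E[Z] = √8.265625 = 2.875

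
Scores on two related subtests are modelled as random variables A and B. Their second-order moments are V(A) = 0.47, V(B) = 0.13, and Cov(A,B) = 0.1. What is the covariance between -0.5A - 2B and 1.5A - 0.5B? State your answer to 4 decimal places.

-0.4975

Cov(-0.5A - 2B, 1.5A - 0.5B) = (-0.5)(1.5)V(A) + (-2)(-0.5)V(B) + [(-0.5)(-0.5) + (-2)(1.5)]Cov(A,B)
= -0.75·0.47 + 1·0.13 + -2.75·0.1 = -0.4975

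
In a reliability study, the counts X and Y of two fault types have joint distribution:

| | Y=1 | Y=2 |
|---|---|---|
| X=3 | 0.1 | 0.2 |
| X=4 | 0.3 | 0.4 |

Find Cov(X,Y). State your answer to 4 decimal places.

-0.0200

E[X] = 3.7,  E[Y] = 1.6
E[XY] = 5.9
Cov(X,Y) = E[XY] − E[X]E[Y] = 5.9 − (3.7)(1.6) = -0.02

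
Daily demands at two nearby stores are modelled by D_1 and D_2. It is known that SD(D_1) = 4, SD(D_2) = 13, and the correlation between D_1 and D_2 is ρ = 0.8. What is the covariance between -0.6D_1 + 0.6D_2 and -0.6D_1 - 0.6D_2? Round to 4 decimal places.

Var(D_1) = (4)² = 16;  Var(D_2) = (13)² = 169
cov(D_1,D_2) = ρ·SD(D_1)·SD(D_2) = 0.8·4·13 = 41.6
cov(-0.6D_1 + 0.6D_2, -0.6D_1 - 0.6D_2) = (-0.6)(-0.6)Var(D_1) + (0.6)(-0.6)Var(D_2) + [(-0.6)(-0.6) + (0.6)(-0.6)]cov(D_1,D_2)
= 0.36·16 + -0.36·169 + 0·41.6 = -55.08

-55.0800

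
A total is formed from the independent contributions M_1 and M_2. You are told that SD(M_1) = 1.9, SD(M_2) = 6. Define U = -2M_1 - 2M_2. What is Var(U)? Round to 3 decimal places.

Var(M_1) = 3.61, Var(M_2) = 36
By independence, Var(U) = (-2)²Var(M_1) + (-2)²Var(M_2)
= (-2)²·3.61 + (-2)²·36 = 158.44

158.440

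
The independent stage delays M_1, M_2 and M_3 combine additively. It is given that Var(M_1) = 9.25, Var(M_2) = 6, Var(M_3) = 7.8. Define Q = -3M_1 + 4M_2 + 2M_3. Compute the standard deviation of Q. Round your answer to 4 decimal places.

By independence, Var(Q) = (-3)²Var(M_1) + (4)²Var(M_2) + (2)²Var(M_3)
= (-3)²·9.25 + (4)²·6 + (2)²·7.8 = 210.45
SD(Q) = √210.45 ≈ 14.5069

14.5069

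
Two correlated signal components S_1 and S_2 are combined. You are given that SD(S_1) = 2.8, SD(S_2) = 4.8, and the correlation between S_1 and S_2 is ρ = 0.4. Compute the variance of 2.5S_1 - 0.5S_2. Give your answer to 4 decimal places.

41.3200

Var(S_1) = (2.8)² = 7.84;  Var(S_2) = (4.8)² = 23.04
cov(S_1,S_2) = ρ·SD(S_1)·SD(S_2) = 0.4·2.8·4.8 = 5.376
Var(2.5S_1 - 0.5S_2) = (2.5)²·Var(S_1) + (-0.5)²·Var(S_2) + 2·(2.5)·(-0.5)·cov(S_1,S_2)
= 6.25·7.84 + 0.25·23.04 + -2.5·5.376 = 41.32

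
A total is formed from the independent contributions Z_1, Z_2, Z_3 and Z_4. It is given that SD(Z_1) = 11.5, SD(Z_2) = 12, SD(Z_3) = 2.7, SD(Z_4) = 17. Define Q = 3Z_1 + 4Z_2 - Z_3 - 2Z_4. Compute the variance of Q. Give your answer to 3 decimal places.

4657.540

Var(Z_1) = 132.25, Var(Z_2) = 144, Var(Z_3) = 7.29, Var(Z_4) = 289
By independence, Var(Q) = (3)²Var(Z_1) + (4)²Var(Z_2) + (-1)²Var(Z_3) + (-2)²Var(Z_4)
= (3)²·132.25 + (4)²·144 + (-1)²·7.29 + (-2)²·289 = 4657.54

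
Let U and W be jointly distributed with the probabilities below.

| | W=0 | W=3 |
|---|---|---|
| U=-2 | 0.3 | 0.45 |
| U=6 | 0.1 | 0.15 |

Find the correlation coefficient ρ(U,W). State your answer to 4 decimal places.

E[U] = 0,  E[W] = 1.8
E[UW] = 0
cov(U,W) = E[UW] − E[U]E[W] = 0 − (0)(1.8) = 0
Var(U) = 12,  Var(W) = 2.16
ρ = 0 / √(12·2.16) ≈ 0.0000

0.0000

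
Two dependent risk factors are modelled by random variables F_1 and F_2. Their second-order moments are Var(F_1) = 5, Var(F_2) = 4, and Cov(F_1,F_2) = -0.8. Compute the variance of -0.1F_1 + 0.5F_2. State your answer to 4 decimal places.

1.1300

Var(-0.1F_1 + 0.5F_2) = (-0.1)²·Var(F_1) + (0.5)²·Var(F_2) + 2·(-0.1)·(0.5)·Cov(F_1,F_2)
= 0.01·5 + 0.25·4 + -0.1·-0.8 = 1.13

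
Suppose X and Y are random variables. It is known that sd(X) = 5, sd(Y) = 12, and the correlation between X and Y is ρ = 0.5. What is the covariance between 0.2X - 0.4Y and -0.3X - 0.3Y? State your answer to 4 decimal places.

17.5800

Var(X) = (5)² = 25;  Var(Y) = (12)² = 144
Cov(X,Y) = ρ·sd(X)·sd(Y) = 0.5·5·12 = 30
Cov(0.2X - 0.4Y, -0.3X - 0.3Y) = (0.2)(-0.3)Var(X) + (-0.4)(-0.3)Var(Y) + [(0.2)(-0.3) + (-0.4)(-0.3)]Cov(X,Y)
= -0.06·25 + 0.12·144 + 0.06·30 = 17.58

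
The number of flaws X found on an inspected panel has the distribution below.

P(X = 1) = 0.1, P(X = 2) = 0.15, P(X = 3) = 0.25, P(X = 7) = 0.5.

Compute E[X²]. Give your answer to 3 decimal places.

27.450

E[X²] = (1)²(0.1) + (2)²(0.15) + (3)²(0.25) + (7)²(0.5) = 27.45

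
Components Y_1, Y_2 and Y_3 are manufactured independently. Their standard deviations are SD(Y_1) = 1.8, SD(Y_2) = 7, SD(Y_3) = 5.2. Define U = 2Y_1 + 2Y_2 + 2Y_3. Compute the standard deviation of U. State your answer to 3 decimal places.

17.808

Var(Y_1) = 3.24, Var(Y_2) = 49, Var(Y_3) = 27.04
By independence, Var(U) = (2)²Var(Y_1) + (2)²Var(Y_2) + (2)²Var(Y_3)
= (2)²·3.24 + (2)²·49 + (2)²·27.04 = 317.12
SD(U) = √317.12 ≈ 17.808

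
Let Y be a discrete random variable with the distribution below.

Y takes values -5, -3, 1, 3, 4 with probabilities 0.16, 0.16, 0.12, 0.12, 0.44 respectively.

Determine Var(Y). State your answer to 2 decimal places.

E[Y] = (-5)(0.16) + (-3)(0.16) + (1)(0.12) + (3)(0.12) + (4)(0.44) = 0.96
E[Y²] = (-5)²(0.16) + (-3)²(0.16) + (1)²(0.12) + (3)²(0.12) + (4)²(0.44) = 13.68
Var(Y) = E[Y²] − (E[Y])² = 13.68 − (0.96)² = 12.7584

12.76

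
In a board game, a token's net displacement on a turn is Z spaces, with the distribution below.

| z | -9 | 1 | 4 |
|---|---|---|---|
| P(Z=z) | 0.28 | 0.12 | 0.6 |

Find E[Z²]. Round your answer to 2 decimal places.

32.40

E[Z²] = (-9)²(0.28) + (1)²(0.12) + (4)²(0.6) = 32.4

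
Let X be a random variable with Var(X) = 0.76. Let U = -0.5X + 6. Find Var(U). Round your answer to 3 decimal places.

Var(-0.5X + 6) = (-0.5)²·Var(X) = 0.25·0.76 = 0.19

0.190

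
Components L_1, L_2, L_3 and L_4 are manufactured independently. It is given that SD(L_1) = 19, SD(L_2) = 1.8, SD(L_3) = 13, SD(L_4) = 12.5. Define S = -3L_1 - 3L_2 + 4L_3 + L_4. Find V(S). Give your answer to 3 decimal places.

6138.410

V(L_1) = 361, V(L_2) = 3.24, V(L_3) = 169, V(L_4) = 156.25
By independence, V(S) = (-3)²V(L_1) + (-3)²V(L_2) + (4)²V(L_3) + (1)²V(L_4)
= (-3)²·361 + (-3)²·3.24 + (4)²·169 + (1)²·156.25 = 6138.41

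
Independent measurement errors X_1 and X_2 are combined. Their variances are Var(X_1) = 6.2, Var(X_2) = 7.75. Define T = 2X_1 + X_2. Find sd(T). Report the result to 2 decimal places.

5.71

By independence, Var(T) = (2)²Var(X_1) + (1)²Var(X_2)
= (2)²·6.2 + (1)²·7.75 = 32.55
sd(T) = √32.55 ≈ 5.71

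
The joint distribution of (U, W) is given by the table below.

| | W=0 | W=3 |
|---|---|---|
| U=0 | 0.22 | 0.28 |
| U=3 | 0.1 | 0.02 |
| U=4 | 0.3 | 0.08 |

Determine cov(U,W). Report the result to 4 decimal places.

E[U] = 1.88,  E[W] = 1.14
E[UW] = 1.14
cov(U,W) = E[UW] − E[U]E[W] = 1.14 − (1.88)(1.14) = -1.0032

-1.0032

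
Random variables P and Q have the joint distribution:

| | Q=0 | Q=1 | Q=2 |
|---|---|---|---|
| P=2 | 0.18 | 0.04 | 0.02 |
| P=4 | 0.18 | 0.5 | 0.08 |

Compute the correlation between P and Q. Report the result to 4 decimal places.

0.3648

E[P] = 3.52,  E[Q] = 0.74
E[PQ] = 2.8
Cov(P,Q) = E[PQ] − E[P]E[Q] = 2.8 − (3.52)(0.74) = 0.1952
var(P) = 0.7296,  var(Q) = 0.3924
ρ = 0.1952 / √(0.7296·0.3924) ≈ 0.3648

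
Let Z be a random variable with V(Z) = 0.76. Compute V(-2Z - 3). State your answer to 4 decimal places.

V(-2Z - 3) = (-2)²·V(Z) = 4·0.76 = 3.04

3.0400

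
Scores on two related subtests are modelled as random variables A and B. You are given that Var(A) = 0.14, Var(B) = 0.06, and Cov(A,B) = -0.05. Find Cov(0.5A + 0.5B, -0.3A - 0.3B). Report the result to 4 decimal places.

Cov(0.5A + 0.5B, -0.3A - 0.3B) = (0.5)(-0.3)Var(A) + (0.5)(-0.3)Var(B) + [(0.5)(-0.3) + (0.5)(-0.3)]Cov(A,B)
= -0.15·0.14 + -0.15·0.06 + -0.3·-0.05 = -0.015

-0.0150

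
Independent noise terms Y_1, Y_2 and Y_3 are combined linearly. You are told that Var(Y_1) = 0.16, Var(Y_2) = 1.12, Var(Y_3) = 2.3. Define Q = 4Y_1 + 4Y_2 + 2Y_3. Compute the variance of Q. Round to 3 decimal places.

By independence, Var(Q) = (4)²Var(Y_1) + (4)²Var(Y_2) + (2)²Var(Y_3)
= (4)²·0.16 + (4)²·1.12 + (2)²·2.3 = 29.68

29.680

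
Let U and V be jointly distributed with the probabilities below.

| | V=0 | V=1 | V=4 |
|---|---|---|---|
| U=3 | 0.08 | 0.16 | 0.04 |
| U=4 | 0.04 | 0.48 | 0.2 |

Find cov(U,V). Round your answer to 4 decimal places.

E[U] = 3.72,  E[V] = 1.6
E[UV] = 6.08
cov(U,V) = E[UV] − E[U]E[V] = 6.08 − (3.72)(1.6) = 0.128

0.1280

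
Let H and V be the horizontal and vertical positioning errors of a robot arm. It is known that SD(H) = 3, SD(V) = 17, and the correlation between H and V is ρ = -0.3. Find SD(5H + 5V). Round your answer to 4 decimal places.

Var(H) = (3)² = 9;  Var(V) = (17)² = 289
Cov(H,V) = ρ·SD(H)·SD(V) = -0.3·3·17 = -15.3
Var(5H + 5V) = (5)²·Var(H) + (5)²·Var(V) + 2·(5)·(5)·Cov(H,V)
= 25·9 + 25·289 + 50·-15.3 = 6685
SD(5H + 5V) = √6685 ≈ 81.7618

81.7618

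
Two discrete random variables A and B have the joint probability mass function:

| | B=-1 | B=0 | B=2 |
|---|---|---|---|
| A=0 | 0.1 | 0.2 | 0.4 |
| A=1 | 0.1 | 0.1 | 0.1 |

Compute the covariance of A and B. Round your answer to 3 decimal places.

-0.140

E[A] = 0.3,  E[B] = 0.8
E[AB] = 0.1
Cov(A,B) = E[AB] − E[A]E[B] = 0.1 − (0.3)(0.8) = -0.14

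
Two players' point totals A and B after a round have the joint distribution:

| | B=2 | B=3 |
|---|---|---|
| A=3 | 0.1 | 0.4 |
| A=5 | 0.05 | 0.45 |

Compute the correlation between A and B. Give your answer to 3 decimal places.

E[A] = 4,  E[B] = 2.85
E[AB] = 11.45
Cov(A,B) = E[AB] − E[A]E[B] = 11.45 − (4)(2.85) = 0.05
var(A) = 1,  var(B) = 0.1275
ρ = 0.05 / √(1·0.1275) ≈ 0.140

0.140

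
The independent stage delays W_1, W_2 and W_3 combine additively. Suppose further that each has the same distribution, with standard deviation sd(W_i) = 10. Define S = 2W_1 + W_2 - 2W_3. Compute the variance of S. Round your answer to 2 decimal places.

V(W_i) = (10)² = 100
By independence, V(S) = (2)²V(W_1) + (1)²V(W_2) + (-2)²V(W_3)
= (2)²·100 + (1)²·100 + (-2)²·100 = 900

900.00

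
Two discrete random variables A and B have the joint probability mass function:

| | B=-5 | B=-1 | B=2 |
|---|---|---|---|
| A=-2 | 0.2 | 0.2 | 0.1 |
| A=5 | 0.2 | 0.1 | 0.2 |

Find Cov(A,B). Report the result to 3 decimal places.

1.050

E[A] = 1.5,  E[B] = -1.7
E[AB] = -1.5
Cov(A,B) = E[AB] − E[A]E[B] = -1.5 − (1.5)(-1.7) = 1.05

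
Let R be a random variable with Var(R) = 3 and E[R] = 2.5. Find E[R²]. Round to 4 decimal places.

9.2500

E[R²] = Var(R) + (E[R])² = 3 + (2.5)² = 9.25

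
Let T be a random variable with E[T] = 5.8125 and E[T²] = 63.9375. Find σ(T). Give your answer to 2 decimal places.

V(T) = 63.9375 − (5.8125)² = 30.15234375
σ(T) = √30.15234375 ≈ 5.49

5.49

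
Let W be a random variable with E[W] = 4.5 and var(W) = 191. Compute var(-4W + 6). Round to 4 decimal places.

var(-4W + 6) = (-4)²·var(W) = 16·191 = 3056

3056.0000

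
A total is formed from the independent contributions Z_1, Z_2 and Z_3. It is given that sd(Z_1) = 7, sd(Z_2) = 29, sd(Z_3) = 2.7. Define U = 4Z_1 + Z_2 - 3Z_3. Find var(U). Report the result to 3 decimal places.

var(Z_1) = 49, var(Z_2) = 841, var(Z_3) = 7.29
By independence, var(U) = (4)²var(Z_1) + (1)²var(Z_2) + (-3)²var(Z_3)
= (4)²·49 + (1)²·841 + (-3)²·7.29 = 1690.61

1690.610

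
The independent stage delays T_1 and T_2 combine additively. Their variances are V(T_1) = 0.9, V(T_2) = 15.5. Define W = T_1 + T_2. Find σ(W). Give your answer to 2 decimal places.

By independence, V(W) = (1)²V(T_1) + (1)²V(T_2)
= (1)²·0.9 + (1)²·15.5 = 16.4
σ(W) = √16.4 ≈ 4.05

4.05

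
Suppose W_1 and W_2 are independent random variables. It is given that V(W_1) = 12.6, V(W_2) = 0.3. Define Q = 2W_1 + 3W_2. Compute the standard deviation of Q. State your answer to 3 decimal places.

7.287

By independence, V(Q) = (2)²V(W_1) + (3)²V(W_2)
= (2)²·12.6 + (3)²·0.3 = 53.1
σ(Q) = √53.1 ≈ 7.287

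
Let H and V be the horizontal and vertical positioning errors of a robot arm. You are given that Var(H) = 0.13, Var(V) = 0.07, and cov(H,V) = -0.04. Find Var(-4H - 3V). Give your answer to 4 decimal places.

Var(-4H - 3V) = (-4)²·Var(H) + (-3)²·Var(V) + 2·(-4)·(-3)·cov(H,V)
= 16·0.13 + 9·0.07 + 24·-0.04 = 1.75

1.7500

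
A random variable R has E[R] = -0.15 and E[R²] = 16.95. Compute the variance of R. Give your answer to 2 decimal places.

16.93

Var(R) = 16.95 − (-0.15)² = 16.9275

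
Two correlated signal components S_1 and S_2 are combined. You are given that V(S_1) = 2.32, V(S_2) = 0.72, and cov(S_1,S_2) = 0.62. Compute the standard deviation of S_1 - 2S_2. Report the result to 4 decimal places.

1.6492

V(S_1 - 2S_2) = (1)²·V(S_1) + (-2)²·V(S_2) + 2·(1)·(-2)·cov(S_1,S_2)
= 1·2.32 + 4·0.72 + -4·0.62 = 2.72
SD(S_1 - 2S_2) = √2.72 ≈ 1.6492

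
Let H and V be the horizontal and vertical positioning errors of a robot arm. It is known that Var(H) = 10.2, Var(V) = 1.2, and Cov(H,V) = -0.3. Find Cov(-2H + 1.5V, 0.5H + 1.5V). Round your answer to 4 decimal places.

Cov(-2H + 1.5V, 0.5H + 1.5V) = (-2)(0.5)Var(H) + (1.5)(1.5)Var(V) + [(-2)(1.5) + (1.5)(0.5)]Cov(H,V)
= -1·10.2 + 2.25·1.2 + -2.25·-0.3 = -6.825

-6.8250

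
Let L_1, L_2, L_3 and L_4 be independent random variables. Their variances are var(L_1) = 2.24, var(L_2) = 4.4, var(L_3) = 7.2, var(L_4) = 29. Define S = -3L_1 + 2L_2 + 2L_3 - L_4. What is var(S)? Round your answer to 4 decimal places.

By independence, var(S) = (-3)²var(L_1) + (2)²var(L_2) + (2)²var(L_3) + (-1)²var(L_4)
= (-3)²·2.24 + (2)²·4.4 + (2)²·7.2 + (-1)²·29 = 95.56

95.5600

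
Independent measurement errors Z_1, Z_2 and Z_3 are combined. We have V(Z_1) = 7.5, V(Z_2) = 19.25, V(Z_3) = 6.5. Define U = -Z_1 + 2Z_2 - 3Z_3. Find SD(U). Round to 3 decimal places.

11.958

By independence, V(U) = (-1)²V(Z_1) + (2)²V(Z_2) + (-3)²V(Z_3)
= (-1)²·7.5 + (2)²·19.25 + (-3)²·6.5 = 143
SD(U) = √143 ≈ 11.958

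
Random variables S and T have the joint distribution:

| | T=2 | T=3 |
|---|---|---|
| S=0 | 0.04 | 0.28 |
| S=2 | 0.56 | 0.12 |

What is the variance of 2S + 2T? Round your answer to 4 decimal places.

2.0096

E[S] = 1.36,  E[T] = 2.4,  E[ST] = 2.96
var(S) = 2.72 − (1.36)² = 0.8704;  var(T) = 6 − (2.4)² = 0.24
cov(S,T) = 2.96 − (1.36)(2.4) = -0.304
var(2S + 2T) = (2)²·0.8704 + (2)²·0.24 + 2·(2)·(2)·-0.304 = 2.0096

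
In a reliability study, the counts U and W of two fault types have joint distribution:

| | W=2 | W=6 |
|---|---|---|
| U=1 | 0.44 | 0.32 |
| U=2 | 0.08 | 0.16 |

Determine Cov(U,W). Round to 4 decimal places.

0.1792

E[U] = 1.24,  E[W] = 3.92
E[UW] = 5.04
Cov(U,W) = E[UW] − E[U]E[W] = 5.04 − (1.24)(3.92) = 0.1792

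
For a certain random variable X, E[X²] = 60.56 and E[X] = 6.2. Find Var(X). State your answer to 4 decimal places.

Var(X) = 60.56 − (6.2)² = 22.12

22.1200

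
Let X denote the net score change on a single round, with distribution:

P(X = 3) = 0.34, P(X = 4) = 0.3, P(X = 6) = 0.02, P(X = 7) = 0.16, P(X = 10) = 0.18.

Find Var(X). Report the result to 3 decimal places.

6.752

E[X] = (3)(0.34) + (4)(0.3) + (6)(0.02) + (7)(0.16) + (10)(0.18) = 5.26
E[X²] = (3)²(0.34) + (4)²(0.3) + (6)²(0.02) + (7)²(0.16) + (10)²(0.18) = 34.42
Var(X) = E[X²] − (E[X])² = 34.42 − (5.26)² = 6.7524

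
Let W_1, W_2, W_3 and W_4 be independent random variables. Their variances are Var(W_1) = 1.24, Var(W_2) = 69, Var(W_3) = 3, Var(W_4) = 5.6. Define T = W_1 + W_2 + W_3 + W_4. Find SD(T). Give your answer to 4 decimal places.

By independence, Var(T) = (1)²Var(W_1) + (1)²Var(W_2) + (1)²Var(W_3) + (1)²Var(W_4)
= (1)²·1.24 + (1)²·69 + (1)²·3 + (1)²·5.6 = 78.84
SD(T) = √78.84 ≈ 8.8792

8.8792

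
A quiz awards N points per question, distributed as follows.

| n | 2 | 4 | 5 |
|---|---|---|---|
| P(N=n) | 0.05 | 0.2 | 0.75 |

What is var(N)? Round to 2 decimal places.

E[N] = (2)(0.05) + (4)(0.2) + (5)(0.75) = 4.65
E[N²] = (2)²(0.05) + (4)²(0.2) + (5)²(0.75) = 22.15
var(N) = E[N²] − (E[N])² = 22.15 − (4.65)² = 0.5275

0.53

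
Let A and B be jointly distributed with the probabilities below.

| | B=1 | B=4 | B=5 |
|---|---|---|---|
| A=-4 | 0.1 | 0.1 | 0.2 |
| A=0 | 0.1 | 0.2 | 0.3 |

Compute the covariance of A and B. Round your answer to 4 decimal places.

E[A] = -1.6,  E[B] = 3.9
E[AB] = -6
Cov(A,B) = E[AB] − E[A]E[B] = -6 − (-1.6)(3.9) = 0.24

0.2400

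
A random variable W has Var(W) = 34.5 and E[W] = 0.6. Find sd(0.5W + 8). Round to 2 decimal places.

2.94

Var(0.5W + 8) = (0.5)²·34.5 = 8.625
sd(0.5W + 8) = √8.625 ≈ 2.94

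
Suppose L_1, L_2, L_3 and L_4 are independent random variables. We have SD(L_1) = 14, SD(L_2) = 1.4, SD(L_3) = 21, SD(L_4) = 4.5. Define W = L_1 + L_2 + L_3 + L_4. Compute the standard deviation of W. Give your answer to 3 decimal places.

25.675

var(L_1) = 196, var(L_2) = 1.96, var(L_3) = 441, var(L_4) = 20.25
By independence, var(W) = (1)²var(L_1) + (1)²var(L_2) + (1)²var(L_3) + (1)²var(L_4)
= (1)²·196 + (1)²·1.96 + (1)²·441 + (1)²·20.25 = 659.21
SD(W) = √659.21 ≈ 25.675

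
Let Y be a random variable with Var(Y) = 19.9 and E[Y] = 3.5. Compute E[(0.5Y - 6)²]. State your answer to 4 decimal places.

23.0375

E[0.5Y - 6] = 0.5·3.5 − 6 = -4.25
Var(0.5Y - 6) = (0.5)²·19.9 = 4.975
E[(0.5Y - 6)²] = Var((0.5Y - 6)) + (E[(0.5Y - 6)])² = 4.975 + (-4.25)² = 23.0375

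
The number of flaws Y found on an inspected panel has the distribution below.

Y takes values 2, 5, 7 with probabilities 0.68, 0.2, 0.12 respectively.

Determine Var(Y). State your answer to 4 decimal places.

3.3600

E[Y] = (2)(0.68) + (5)(0.2) + (7)(0.12) = 3.2
E[Y²] = (2)²(0.68) + (5)²(0.2) + (7)²(0.12) = 13.6
Var(Y) = E[Y²] − (E[Y])² = 13.6 − (3.2)² = 3.36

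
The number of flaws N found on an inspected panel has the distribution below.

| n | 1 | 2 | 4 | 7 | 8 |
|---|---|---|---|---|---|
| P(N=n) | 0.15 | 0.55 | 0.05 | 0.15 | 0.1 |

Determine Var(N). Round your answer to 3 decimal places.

6.010

E[N] = (1)(0.15) + (2)(0.55) + (4)(0.05) + (7)(0.15) + (8)(0.1) = 3.3
E[N²] = (1)²(0.15) + (2)²(0.55) + (4)²(0.05) + (7)²(0.15) + (8)²(0.1) = 16.9
Var(N) = E[N²] − (E[N])² = 16.9 − (3.3)² = 6.01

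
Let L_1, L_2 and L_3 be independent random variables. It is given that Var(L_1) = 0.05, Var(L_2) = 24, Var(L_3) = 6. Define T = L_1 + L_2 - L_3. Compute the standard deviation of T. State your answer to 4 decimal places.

By independence, Var(T) = (1)²Var(L_1) + (1)²Var(L_2) + (-1)²Var(L_3)
= (1)²·0.05 + (1)²·24 + (-1)²·6 = 30.05
σ(T) = √30.05 ≈ 5.4818

5.4818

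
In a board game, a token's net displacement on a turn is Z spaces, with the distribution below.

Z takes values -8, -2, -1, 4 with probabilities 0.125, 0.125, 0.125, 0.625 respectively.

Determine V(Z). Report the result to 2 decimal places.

17.36

E[Z] = (-8)(0.125) + (-2)(0.125) + (-1)(0.125) + (4)(0.625) = 1.125
E[Z²] = (-8)²(0.125) + (-2)²(0.125) + (-1)²(0.125) + (4)²(0.625) = 18.625
V(Z) = E[Z²] − (E[Z])² = 18.625 − (1.125)² = 17.359375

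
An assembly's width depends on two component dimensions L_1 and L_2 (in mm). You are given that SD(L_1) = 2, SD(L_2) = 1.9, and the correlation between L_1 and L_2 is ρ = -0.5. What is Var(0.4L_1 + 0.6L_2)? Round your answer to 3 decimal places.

1.028

Var(L_1) = (2)² = 4;  Var(L_2) = (1.9)² = 3.61
cov(L_1,L_2) = ρ·SD(L_1)·SD(L_2) = -0.5·2·1.9 = -1.9
Var(0.4L_1 + 0.6L_2) = (0.4)²·Var(L_1) + (0.6)²·Var(L_2) + 2·(0.4)·(0.6)·cov(L_1,L_2)
= 0.16·4 + 0.36·3.61 + 0.48·-1.9 = 1.0276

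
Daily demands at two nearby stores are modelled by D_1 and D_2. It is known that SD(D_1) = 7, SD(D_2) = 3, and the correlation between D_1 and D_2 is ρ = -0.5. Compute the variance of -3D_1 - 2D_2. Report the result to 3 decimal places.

351.000

var(D_1) = (7)² = 49;  var(D_2) = (3)² = 9
cov(D_1,D_2) = ρ·SD(D_1)·SD(D_2) = -0.5·7·3 = -10.5
var(-3D_1 - 2D_2) = (-3)²·var(D_1) + (-2)²·var(D_2) + 2·(-3)·(-2)·cov(D_1,D_2)
= 9·49 + 4·9 + 12·-10.5 = 351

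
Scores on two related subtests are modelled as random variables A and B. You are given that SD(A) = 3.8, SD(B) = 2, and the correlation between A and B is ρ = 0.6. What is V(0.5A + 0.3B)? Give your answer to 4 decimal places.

5.3380

V(A) = (3.8)² = 14.44;  V(B) = (2)² = 4
cov(A,B) = ρ·SD(A)·SD(B) = 0.6·3.8·2 = 4.56
V(0.5A + 0.3B) = (0.5)²·V(A) + (0.3)²·V(B) + 2·(0.5)·(0.3)·cov(A,B)
= 0.25·14.44 + 0.09·4 + 0.3·4.56 = 5.338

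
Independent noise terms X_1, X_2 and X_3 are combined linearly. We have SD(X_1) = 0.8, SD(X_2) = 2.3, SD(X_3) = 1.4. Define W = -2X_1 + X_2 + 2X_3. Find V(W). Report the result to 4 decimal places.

15.6900

V(X_1) = 0.64, V(X_2) = 5.29, V(X_3) = 1.96
By independence, V(W) = (-2)²V(X_1) + (1)²V(X_2) + (2)²V(X_3)
= (-2)²·0.64 + (1)²·5.29 + (2)²·1.96 = 15.69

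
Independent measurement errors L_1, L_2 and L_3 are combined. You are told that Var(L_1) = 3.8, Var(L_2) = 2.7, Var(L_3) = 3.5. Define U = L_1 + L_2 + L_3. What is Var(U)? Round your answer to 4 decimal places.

10.0000

By independence, Var(U) = (1)²Var(L_1) + (1)²Var(L_2) + (1)²Var(L_3)
= (1)²·3.8 + (1)²·2.7 + (1)²·3.5 = 10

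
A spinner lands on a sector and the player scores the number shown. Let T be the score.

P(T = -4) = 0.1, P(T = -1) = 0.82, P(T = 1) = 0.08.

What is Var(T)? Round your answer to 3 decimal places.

1.200

E[T] = (-4)(0.1) + (-1)(0.82) + (1)(0.08) = -1.14
E[T²] = (-4)²(0.1) + (-1)²(0.82) + (1)²(0.08) = 2.5
Var(T) = E[T²] − (E[T])² = 2.5 − (-1.14)² = 1.2004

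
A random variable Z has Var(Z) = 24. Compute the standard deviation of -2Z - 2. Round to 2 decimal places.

9.80

Var(-2Z - 2) = (-2)²·24 = 96
SD(-2Z - 2) = √96 ≈ 9.80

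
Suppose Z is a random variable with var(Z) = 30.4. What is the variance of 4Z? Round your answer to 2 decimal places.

486.40

var(4Z) = (4)²·var(Z) = 16·30.4 = 486.4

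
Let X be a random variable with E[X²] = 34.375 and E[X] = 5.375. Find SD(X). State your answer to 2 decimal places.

2.34

V(X) = 34.375 − (5.375)² = 5.484375
SD(X) = √5.484375 ≈ 2.34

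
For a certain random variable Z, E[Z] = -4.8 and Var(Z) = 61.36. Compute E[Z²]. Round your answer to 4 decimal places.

84.4000

E[Z²] = Var(Z) + (E[Z])² = 61.36 + (-4.8)² = 84.4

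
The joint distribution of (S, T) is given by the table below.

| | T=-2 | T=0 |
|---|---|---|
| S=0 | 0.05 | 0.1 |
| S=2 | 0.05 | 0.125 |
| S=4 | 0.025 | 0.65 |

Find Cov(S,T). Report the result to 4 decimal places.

E[S] = 3.05,  E[T] = -0.25
E[ST] = -0.4
Cov(S,T) = E[ST] − E[S]E[T] = -0.4 − (3.05)(-0.25) = 0.3625

0.3625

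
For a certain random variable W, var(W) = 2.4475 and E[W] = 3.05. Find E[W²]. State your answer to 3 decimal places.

11.750

E[W²] = var(W) + (E[W])² = 2.4475 + (3.05)² = 11.75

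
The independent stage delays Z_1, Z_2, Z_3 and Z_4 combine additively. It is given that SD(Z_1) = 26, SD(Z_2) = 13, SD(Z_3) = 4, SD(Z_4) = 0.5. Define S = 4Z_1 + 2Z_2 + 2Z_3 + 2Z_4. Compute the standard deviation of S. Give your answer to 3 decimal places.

Var(Z_1) = 676, Var(Z_2) = 169, Var(Z_3) = 16, Var(Z_4) = 0.25
By independence, Var(S) = (4)²Var(Z_1) + (2)²Var(Z_2) + (2)²Var(Z_3) + (2)²Var(Z_4)
= (4)²·676 + (2)²·169 + (2)²·16 + (2)²·0.25 = 11557
SD(S) = √11557 ≈ 107.503

107.503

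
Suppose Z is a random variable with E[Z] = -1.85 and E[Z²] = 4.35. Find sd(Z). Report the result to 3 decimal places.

Var(Z) = 4.35 − (-1.85)² = 0.9275
sd(Z) = √0.9275 ≈ 0.963

0.963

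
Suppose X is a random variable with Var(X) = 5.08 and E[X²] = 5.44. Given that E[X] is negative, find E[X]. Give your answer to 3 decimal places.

(E[X])² = E[X²] − Var(X) = 5.44 − 5.08 = 0.36
E[X] = −√0.36 = -0.6

-0.600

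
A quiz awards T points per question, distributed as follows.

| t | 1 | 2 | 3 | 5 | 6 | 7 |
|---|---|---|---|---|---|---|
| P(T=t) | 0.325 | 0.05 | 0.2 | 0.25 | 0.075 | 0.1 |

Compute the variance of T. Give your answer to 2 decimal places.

4.44

E[T] = (1)(0.325) + (2)(0.05) + (3)(0.2) + (5)(0.25) + (6)(0.075) + (7)(0.1) = 3.425
E[T²] = (1)²(0.325) + (2)²(0.05) + (3)²(0.2) + (5)²(0.25) + (6)²(0.075) + (7)²(0.1) = 16.175
var(T) = E[T²] − (E[T])² = 16.175 − (3.425)² = 4.444375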